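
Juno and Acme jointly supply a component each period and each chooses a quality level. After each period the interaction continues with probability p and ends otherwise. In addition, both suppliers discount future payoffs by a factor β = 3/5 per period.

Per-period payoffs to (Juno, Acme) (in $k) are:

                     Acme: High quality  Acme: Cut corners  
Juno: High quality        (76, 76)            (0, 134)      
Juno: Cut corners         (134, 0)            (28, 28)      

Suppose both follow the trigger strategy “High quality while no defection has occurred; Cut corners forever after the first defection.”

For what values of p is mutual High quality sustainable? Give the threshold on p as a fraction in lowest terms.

With continuation probability p and discount β, the effective per-period discount factor is βp.
Grim-trigger IC: βp ≥ (134−76)/(134−28) = 29/53.
So p ≥ (29/53)/(3/5) = 145/159.

145/159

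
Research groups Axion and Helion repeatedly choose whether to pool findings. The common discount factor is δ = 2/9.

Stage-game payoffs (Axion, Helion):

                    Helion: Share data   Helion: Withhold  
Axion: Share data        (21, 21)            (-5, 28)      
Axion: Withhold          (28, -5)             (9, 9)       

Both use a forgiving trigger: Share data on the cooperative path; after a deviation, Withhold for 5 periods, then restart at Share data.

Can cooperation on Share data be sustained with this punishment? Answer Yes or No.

No

Comparing payoff streams over the 6 periods until play realigns: cooperate → 21(1+δ+…+δ^5); deviate → 28 + 9(δ+…+δ^5).
Cooperation is sustained iff (21−9)(δ+…+δ^5) ≥ 28−21.
δ+…+δ^5 = 2/9·(1−(2/9)^5)/(1−2/9) = 0.2856, and (28−21)/(21−9) = 0.5833.
0.2856 < 0.5833, so cooperation is not sustainable.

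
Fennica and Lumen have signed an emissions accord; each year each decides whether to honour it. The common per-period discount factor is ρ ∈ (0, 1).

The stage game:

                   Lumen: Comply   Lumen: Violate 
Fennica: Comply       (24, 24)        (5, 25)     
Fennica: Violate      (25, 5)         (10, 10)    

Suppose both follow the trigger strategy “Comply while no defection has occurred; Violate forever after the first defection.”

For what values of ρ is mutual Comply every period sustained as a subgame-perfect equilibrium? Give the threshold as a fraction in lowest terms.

1/15

24/(1−ρ) ≥ 25 + 10ρ/(1−ρ)
24 ≥ 25 − 15ρ
ρ ≥ 1/15.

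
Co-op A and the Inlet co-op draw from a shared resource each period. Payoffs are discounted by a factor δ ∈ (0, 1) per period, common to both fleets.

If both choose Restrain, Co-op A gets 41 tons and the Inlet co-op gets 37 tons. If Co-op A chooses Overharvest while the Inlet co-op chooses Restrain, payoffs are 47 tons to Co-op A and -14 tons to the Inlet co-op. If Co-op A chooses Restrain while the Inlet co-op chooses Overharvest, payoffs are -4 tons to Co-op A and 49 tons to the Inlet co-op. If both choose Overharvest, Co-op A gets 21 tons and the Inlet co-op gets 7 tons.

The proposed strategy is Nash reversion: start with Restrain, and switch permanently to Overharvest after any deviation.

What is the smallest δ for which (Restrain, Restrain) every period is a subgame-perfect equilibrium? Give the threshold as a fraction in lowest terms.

2/7

Co-op A: cooperation gives 41 each period; deviation gives 47 once then 21 forever.
  41/(1−δ) ≥ 47 + 21δ/(1−δ) ⇒ δ ≥ 6/26 = 3/13.
the Inlet co-op: cooperation gives 37 each period; deviation gives 49 once then 7 forever.
  δ ≥ 12/42 = 2/7.
Both must hold, so the binding constraint is the Inlet co-op's: δ ≥ 2/7.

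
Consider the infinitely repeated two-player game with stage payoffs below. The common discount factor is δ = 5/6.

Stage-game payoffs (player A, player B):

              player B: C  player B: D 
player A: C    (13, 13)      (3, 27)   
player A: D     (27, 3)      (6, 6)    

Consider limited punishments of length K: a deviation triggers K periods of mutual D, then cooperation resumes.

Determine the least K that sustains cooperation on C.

Need Σ_{k=1}^{K} δ^k ≥ (27−13)/(13−6) = 2.0000 at δ = 5/6.
At K = 2 the sum is 1.5278 < 2.0000; at K = 3 it is 2.1065 ≥ 2.0000.
So the minimum punishment length is K = 3.

3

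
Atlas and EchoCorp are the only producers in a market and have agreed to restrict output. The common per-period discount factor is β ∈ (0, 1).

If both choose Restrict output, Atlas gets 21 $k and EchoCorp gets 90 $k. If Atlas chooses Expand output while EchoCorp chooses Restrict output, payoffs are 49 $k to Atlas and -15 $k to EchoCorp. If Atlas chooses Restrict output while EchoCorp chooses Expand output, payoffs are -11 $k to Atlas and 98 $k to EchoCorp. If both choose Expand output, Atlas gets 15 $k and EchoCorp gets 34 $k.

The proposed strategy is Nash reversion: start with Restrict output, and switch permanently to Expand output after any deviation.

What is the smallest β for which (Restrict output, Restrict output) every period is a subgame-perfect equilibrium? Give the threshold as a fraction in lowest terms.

14/17

Atlas's threshold: (49−21)/(49−15) = 14/17.
EchoCorp's threshold: (98−90)/(98−34) = 1/8.
14/17 > 1/8, so Atlas binds and β* = 14/17.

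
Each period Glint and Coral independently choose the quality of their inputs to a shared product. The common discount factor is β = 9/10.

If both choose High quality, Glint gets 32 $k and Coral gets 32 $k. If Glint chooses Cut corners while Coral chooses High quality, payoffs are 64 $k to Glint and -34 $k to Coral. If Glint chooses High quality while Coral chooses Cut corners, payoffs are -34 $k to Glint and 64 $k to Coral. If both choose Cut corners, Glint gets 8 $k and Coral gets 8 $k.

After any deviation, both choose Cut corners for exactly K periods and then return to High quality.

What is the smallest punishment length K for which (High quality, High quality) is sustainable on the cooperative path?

IC: β(1−β^K)/(1−β) ≥ (64−32)/(32−8) = 4/3.
With β = 9/10: need 1 − β^K ≥ 4/3·(1−9/10)/(9/10), i.e. β^K ≤ 0.8519.
Since (9/10)^1 = 0.9000 and (9/10)^2 = 0.8100, the smallest such K is 2.

2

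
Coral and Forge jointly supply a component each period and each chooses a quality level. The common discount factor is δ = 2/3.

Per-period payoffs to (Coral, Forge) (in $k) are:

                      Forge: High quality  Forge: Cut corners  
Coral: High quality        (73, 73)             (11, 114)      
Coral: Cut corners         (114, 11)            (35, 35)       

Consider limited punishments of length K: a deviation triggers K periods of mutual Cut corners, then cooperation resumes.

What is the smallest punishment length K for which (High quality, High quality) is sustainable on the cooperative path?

No profitable deviation requires (73−35)(δ+…+δ^K) ≥ 114−73, i.e. δ+…+δ^K ≥ 41/38 ≈ 1.0789.
With δ = 2/3, the partial sums are K=1: 0.6667, K=2: 1.1111.
K = 2 is the first length at which the sum reaches 1.0789.

2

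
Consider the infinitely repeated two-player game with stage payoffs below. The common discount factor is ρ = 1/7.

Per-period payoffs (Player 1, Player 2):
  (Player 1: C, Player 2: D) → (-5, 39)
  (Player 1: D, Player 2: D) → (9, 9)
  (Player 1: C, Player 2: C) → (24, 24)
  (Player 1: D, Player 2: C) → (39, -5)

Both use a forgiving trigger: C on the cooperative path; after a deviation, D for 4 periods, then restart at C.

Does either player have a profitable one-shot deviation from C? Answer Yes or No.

IC: ρ+…+ρ^4 ≥ (39−24)/(24−9) = 1.
At ρ = 1/7: partial sum = 0.1666 < 1.0000. Cooperation not sustainable.

Yes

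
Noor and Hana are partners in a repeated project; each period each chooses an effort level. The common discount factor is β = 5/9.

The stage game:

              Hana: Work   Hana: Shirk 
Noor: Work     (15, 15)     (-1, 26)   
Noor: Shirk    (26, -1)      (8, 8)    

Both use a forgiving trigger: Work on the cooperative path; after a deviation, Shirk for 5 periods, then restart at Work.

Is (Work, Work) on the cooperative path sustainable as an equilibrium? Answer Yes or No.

No

IC: β+…+β^5 ≥ (26−15)/(15−8) = 11/7.
At β = 5/9: partial sum = 1.1838 < 1.5714. Cooperation not sustainable.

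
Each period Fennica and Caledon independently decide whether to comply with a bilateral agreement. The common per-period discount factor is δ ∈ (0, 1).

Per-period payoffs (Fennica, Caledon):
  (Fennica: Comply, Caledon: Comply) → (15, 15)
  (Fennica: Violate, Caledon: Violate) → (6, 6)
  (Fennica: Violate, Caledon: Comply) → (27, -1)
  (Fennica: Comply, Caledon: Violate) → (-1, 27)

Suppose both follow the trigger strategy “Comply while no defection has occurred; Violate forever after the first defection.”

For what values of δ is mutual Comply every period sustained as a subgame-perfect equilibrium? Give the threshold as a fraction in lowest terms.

One-period gain from deviating is 27 − 15 = 12. The loss is 15 − 6 = 9 in every subsequent period, with present value 9·δ/(1−δ).
Deviation is unprofitable when 9·δ/(1−δ) ≥ 12, i.e. δ/(1−δ) ≥ 4/3.
Equivalently δ ≥ 12/(12+9) = 4/7.

4/7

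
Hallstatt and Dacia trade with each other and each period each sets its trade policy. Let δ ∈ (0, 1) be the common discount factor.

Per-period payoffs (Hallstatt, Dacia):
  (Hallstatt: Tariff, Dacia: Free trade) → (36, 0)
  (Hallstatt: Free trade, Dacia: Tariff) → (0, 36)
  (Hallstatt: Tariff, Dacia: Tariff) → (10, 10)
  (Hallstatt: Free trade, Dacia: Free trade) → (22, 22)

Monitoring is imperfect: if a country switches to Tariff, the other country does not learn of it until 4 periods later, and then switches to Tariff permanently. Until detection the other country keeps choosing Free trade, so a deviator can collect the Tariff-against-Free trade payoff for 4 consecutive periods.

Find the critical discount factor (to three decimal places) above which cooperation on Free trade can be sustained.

0.857

The best deviation is to choose Tariff for all 4 undetected periods, earning 36 each, then 10 forever once detected.
Deviation value: 36(1−δ^4)/(1−δ) + 10δ^4/(1−δ); cooperation value: 22/(1−δ).
IC: 22 ≥ 36(1−δ^4) + 10δ^4 = 36 − 26δ^4.
So δ^4 ≥ 14/26 = 7/13, giving δ ≥ (7/13)^(1/4) ≈ 0.857.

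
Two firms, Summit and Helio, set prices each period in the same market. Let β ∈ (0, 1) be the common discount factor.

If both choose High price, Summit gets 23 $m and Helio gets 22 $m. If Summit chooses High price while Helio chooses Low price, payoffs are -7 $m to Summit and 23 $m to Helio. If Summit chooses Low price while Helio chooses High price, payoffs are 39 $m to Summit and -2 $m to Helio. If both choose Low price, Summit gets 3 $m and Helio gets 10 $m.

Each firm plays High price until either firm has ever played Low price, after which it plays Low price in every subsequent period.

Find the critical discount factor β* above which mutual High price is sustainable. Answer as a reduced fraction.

For Summit: deviation gain 39−23 = 16, per-period punishment loss 23−3 = 20. IC gives β ≥ 16/36 = 4/9.
For Helio: gain 1, loss 12 per period, so β ≥ 1/13.
The tighter constraint is Summit's, so cooperation needs β ≥ 4/9.

4/9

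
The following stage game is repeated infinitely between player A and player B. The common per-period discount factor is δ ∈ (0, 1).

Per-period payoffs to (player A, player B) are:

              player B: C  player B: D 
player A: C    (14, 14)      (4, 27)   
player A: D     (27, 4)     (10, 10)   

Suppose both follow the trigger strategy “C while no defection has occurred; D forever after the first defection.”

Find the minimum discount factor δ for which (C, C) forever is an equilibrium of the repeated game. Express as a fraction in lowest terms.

13/17

14/(1−δ) ≥ 27 + 10δ/(1−δ)
14 ≥ 27 − 17δ
δ ≥ 13/17.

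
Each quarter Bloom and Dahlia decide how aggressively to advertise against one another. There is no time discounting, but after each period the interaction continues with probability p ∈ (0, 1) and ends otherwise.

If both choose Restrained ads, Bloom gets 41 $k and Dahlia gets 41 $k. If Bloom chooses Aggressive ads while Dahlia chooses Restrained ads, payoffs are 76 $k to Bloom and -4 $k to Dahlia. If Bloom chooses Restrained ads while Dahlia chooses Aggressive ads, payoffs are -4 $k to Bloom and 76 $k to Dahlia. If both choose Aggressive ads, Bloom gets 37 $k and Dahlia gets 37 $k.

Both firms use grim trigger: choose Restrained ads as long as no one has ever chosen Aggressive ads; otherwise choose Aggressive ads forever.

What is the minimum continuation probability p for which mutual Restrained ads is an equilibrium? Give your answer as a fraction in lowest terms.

Expected cooperation value is 41 + p·41 + p²·41 + … = 41/(1−p); deviation gives 76 + p·37/(1−p).
41 ≥ 76(1−p) + 37p ⇒ 39p ≥ 35 ⇒ p ≥ 35/39.

35/39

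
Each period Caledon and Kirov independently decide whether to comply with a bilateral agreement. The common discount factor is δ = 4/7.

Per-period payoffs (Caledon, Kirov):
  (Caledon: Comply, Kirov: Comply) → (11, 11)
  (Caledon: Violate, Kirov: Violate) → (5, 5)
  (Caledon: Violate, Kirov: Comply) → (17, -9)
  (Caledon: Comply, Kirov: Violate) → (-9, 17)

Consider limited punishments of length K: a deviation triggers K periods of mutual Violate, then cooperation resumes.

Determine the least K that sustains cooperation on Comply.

IC: δ(1−δ^K)/(1−δ) ≥ (17−11)/(11−5) = 1.
With δ = 4/7: need 1 − δ^K ≥ 1·(1−4/7)/(4/7), i.e. δ^K ≤ 0.2500.
Since (4/7)^2 = 0.3265 and (4/7)^3 = 0.1866, the smallest such K is 3.

3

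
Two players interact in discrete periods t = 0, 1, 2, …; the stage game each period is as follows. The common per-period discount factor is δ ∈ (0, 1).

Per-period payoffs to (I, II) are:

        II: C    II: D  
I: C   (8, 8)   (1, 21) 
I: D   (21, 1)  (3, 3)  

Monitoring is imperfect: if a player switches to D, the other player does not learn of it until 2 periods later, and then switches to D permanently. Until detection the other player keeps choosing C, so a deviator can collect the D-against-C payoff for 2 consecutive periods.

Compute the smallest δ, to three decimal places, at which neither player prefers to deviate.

The best deviation is to choose D for all 2 undetected periods, earning 21 each, then 3 forever once detected.
Deviation value: 21(1−δ^2)/(1−δ) + 3δ^2/(1−δ); cooperation value: 8/(1−δ).
IC: 8 ≥ 21(1−δ^2) + 3δ^2 = 21 − 18δ^2.
So δ^2 ≥ 13/18, giving δ ≥ (13/18)^(1/2) ≈ 0.850.

0.850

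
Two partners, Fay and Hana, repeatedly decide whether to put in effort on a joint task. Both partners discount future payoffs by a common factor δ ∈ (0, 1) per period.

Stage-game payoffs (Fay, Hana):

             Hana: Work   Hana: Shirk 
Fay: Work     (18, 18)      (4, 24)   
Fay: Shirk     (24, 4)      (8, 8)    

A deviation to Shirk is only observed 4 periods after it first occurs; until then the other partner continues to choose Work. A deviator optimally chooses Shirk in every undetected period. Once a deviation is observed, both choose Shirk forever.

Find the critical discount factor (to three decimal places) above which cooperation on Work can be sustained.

The best deviation is to choose Shirk for all 4 undetected periods, earning 24 each, then 8 forever once detected.
Deviation value: 24(1−δ^4)/(1−δ) + 8δ^4/(1−δ); cooperation value: 18/(1−δ).
IC: 18 ≥ 24(1−δ^4) + 8δ^4 = 24 − 16δ^4.
So δ^4 ≥ 6/16 = 3/8, giving δ ≥ (3/8)^(1/4) ≈ 0.783.

0.783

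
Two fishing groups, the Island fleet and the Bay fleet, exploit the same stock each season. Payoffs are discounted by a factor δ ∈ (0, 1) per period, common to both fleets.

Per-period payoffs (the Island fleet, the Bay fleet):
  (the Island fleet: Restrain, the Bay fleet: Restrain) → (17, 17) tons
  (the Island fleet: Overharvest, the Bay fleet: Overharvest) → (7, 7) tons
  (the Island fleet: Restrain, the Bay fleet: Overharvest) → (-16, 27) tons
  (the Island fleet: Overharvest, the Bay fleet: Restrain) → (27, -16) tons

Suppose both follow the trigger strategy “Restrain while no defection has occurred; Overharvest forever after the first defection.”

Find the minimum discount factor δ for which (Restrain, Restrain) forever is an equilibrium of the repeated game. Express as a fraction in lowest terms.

Cooperation forever yields 17 each period: 17/(1−δ).
Deviating yields 27 once, then 7 forever: 27 + 7δ/(1−δ).
No profitable deviation requires 17/(1−δ) ≥ 27 + 7δ/(1−δ).
Multiplying by (1−δ): 17 ≥ 27(1−δ) + 7δ = 27 − 20δ.
So 20δ ≥ 10, i.e. δ ≥ 10/20 = 1/2.

1/2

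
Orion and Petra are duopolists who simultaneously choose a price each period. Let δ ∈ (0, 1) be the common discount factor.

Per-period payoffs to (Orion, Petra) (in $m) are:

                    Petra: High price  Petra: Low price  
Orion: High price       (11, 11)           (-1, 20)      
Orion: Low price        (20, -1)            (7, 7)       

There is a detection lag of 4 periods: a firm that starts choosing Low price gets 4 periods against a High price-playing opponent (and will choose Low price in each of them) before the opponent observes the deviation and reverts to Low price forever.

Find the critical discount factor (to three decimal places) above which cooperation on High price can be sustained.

The best deviation is to choose Low price for all 4 undetected periods, earning 20 each, then 7 forever once detected.
Deviation value: 20(1−δ^4)/(1−δ) + 7δ^4/(1−δ); cooperation value: 11/(1−δ).
IC: 11 ≥ 20(1−δ^4) + 7δ^4 = 20 − 13δ^4.
So δ^4 ≥ 9/13, giving δ ≥ (9/13)^(1/4) ≈ 0.912.

0.912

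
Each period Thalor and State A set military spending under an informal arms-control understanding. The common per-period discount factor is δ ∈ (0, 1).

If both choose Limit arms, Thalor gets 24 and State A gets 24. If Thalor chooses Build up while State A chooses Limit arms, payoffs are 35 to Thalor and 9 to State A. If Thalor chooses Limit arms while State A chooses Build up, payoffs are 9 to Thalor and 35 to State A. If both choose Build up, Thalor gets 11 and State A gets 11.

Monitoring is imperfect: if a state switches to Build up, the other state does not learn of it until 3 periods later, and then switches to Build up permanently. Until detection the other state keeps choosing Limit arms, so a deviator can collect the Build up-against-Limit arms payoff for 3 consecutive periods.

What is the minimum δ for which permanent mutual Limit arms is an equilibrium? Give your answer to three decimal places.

Deviating for the 3 undetected periods gains 35−24 = 11 per period over cooperation, then loses 24−11 = 13 per period forever once punishment starts.
Gain: 11(1 + δ + … + δ^2); loss: 13·δ^3/(1−δ).
No profitable deviation ⇔ 11(1−δ^3) ≤ 13·δ^3, i.e. δ^3 ≥ 11/(11+13) = 11/24.
Hence δ ≥ (11/24)^(1/3) ≈ 0.771.

0.771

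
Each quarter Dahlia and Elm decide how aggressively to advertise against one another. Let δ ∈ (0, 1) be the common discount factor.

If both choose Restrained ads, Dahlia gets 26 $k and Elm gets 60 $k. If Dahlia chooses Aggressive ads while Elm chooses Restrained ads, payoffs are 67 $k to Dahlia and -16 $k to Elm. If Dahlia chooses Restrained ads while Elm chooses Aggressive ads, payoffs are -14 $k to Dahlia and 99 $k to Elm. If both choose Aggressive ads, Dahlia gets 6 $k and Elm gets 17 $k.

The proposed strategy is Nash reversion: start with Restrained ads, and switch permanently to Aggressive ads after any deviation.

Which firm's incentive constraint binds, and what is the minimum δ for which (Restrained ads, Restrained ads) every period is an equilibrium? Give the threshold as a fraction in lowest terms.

Dahlia: cooperation gives 26 each period; deviation gives 67 once then 6 forever.
  26/(1−δ) ≥ 67 + 6δ/(1−δ) ⇒ δ ≥ 41/61.
Elm: cooperation gives 60 each period; deviation gives 99 once then 17 forever.
  δ ≥ 39/82.
Both must hold, so the binding constraint is Dahlia's: δ ≥ 41/61.

Dahlia; δ ≥ 41/61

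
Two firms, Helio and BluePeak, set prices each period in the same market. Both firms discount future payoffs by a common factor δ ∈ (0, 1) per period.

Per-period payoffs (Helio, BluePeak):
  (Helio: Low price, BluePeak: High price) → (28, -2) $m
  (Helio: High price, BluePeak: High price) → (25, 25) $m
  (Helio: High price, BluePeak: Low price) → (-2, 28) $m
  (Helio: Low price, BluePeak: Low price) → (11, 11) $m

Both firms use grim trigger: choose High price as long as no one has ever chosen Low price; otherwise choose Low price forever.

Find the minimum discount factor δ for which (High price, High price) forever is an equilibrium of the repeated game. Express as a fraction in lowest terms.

3/17

25/(1−δ) ≥ 28 + 11δ/(1−δ)
25 ≥ 28 − 17δ
δ ≥ 3/17.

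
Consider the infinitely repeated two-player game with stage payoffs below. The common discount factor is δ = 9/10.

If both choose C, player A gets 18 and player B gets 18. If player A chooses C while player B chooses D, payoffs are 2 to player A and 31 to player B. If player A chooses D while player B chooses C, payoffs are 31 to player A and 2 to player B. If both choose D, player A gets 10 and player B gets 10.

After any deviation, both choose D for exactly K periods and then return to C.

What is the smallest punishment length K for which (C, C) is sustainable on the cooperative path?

IC: δ(1−δ^K)/(1−δ) ≥ (31−18)/(18−10) = 13/8.
With δ = 9/10: need 1 − δ^K ≥ 13/8·(1−9/10)/(9/10), i.e. δ^K ≤ 0.8194.
Since (9/10)^1 = 0.9000 and (9/10)^2 = 0.8100, the smallest such K is 2.

2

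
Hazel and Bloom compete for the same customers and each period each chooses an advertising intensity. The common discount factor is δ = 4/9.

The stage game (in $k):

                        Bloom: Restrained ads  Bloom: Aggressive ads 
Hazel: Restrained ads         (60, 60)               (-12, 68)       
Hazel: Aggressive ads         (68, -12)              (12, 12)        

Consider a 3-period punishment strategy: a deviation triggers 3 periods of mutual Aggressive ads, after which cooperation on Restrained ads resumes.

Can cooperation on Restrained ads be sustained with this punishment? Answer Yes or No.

Yes

A one-shot deviation gives 68 now, then 12 for 3 periods, then back to 60.
Gain from deviating: (68−60) today; loss: (60−12) in each of the next 3 periods.
No-deviation condition: (60−12)(δ+…+δ^3) ≥ 68−60, i.e. δ+…+δ^3 ≥ 1/6.
At δ = 4/9: δ+…+δ^3 = 0.7298 ≥ 0.1667.
So cooperation is sustainable.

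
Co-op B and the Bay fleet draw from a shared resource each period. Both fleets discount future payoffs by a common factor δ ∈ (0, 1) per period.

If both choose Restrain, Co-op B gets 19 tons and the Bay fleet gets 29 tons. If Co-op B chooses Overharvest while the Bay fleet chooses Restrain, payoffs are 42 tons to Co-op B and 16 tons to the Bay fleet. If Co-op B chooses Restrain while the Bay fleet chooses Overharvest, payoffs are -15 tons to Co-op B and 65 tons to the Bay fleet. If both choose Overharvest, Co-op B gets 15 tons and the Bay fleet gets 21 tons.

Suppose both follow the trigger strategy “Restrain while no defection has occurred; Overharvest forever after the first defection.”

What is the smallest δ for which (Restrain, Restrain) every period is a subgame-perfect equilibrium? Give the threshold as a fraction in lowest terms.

Co-op B's threshold: (42−19)/(42−15) = 23/27.
the Bay fleet's threshold: (65−29)/(65−21) = 9/11.
23/27 > 9/11, so Co-op B binds and δ* = 23/27.

23/27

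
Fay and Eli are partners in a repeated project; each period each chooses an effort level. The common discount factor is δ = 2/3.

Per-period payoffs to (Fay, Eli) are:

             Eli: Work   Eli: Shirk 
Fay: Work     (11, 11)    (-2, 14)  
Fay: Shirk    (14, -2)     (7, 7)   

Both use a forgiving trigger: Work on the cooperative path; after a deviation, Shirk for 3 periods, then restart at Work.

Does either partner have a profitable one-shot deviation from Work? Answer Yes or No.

No

Comparing payoff streams over the 4 periods until play realigns: cooperate → 11(1+δ+…+δ^3); deviate → 14 + 7(δ+…+δ^3).
Cooperation is sustained iff (11−7)(δ+…+δ^3) ≥ 14−11.
δ+…+δ^3 = 2/3·(1−(2/3)^3)/(1−2/3) = 1.4074, and (14−11)/(11−7) = 0.7500.
1.4074 ≥ 0.7500, so cooperation is sustainable.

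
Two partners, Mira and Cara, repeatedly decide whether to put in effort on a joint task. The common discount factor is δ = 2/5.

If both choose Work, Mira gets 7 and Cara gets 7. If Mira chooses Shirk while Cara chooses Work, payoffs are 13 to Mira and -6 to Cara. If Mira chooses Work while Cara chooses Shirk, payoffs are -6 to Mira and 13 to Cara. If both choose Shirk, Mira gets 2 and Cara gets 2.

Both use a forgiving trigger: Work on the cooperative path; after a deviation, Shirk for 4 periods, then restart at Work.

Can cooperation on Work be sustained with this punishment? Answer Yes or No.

No

Comparing payoff streams over the 5 periods until play realigns: cooperate → 7(1+δ+…+δ^4); deviate → 13 + 2(δ+…+δ^4).
Cooperation is sustained iff (7−2)(δ+…+δ^4) ≥ 13−7.
δ+…+δ^4 = 2/5·(1−(2/5)^4)/(1−2/5) = 0.6496, and (13−7)/(7−2) = 1.2000.
0.6496 < 1.2000, so cooperation is not sustainable.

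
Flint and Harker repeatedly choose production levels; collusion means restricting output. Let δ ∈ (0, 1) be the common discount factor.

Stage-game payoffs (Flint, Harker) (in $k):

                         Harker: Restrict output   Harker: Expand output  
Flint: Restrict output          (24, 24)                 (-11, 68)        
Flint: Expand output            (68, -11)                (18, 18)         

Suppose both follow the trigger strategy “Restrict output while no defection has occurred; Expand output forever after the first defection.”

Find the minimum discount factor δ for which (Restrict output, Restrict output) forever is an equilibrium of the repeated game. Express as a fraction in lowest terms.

22/25

One-period gain from deviating is 68 − 24 = 44. The loss is 24 − 18 = 6 in every subsequent period, with present value 6·δ/(1−δ).
Deviation is unprofitable when 6·δ/(1−δ) ≥ 44, i.e. δ/(1−δ) ≥ 22/3.
Equivalently δ ≥ 44/(44+6) = 22/25.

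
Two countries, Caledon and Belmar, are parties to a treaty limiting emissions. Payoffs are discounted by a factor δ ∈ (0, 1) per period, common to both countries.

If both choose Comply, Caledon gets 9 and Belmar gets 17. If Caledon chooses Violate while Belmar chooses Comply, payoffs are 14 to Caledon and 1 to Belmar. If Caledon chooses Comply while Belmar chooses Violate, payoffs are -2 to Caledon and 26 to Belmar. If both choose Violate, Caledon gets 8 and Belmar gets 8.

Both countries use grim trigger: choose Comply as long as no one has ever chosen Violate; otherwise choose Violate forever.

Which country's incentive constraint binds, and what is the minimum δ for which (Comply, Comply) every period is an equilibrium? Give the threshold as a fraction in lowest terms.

Caledon; δ ≥ 5/6

Caledon: cooperation gives 9 each period; deviation gives 14 once then 8 forever.
  9/(1−δ) ≥ 14 + 8δ/(1−δ) ⇒ δ ≥ 5/6.
Belmar: cooperation gives 17 each period; deviation gives 26 once then 8 forever.
  δ ≥ 9/18 = 1/2.
Both must hold, so the binding constraint is Caledon's: δ ≥ 5/6.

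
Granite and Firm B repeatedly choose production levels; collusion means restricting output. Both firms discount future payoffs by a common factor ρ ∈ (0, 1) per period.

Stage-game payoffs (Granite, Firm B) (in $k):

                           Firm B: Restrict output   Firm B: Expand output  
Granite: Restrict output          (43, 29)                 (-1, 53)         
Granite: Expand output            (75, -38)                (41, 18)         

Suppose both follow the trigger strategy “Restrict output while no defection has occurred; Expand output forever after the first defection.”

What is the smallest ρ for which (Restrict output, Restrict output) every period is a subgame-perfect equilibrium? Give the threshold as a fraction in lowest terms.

Granite: cooperation gives 43 each period; deviation gives 75 once then 41 forever.
  43/(1−ρ) ≥ 75 + 41ρ/(1−ρ) ⇒ ρ ≥ 32/34 = 16/17.
Firm B: cooperation gives 29 each period; deviation gives 53 once then 18 forever.
  ρ ≥ 24/35.
Both must hold, so the binding constraint is Granite's: ρ ≥ 16/17.

16/17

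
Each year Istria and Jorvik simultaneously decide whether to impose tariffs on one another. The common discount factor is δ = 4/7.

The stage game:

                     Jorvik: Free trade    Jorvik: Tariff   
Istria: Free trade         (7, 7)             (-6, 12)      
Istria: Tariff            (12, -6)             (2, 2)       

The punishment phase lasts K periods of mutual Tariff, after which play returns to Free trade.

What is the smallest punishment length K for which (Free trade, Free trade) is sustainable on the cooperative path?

No profitable deviation requires (7−2)(δ+…+δ^K) ≥ 12−7, i.e. δ+…+δ^K ≥ 1 ≈ 1.0000.
With δ = 4/7, the partial sums are K=1: 0.5714, K=2: 0.8980, K=3: 1.0845.
K = 3 is the first length at which the sum reaches 1.0000.

3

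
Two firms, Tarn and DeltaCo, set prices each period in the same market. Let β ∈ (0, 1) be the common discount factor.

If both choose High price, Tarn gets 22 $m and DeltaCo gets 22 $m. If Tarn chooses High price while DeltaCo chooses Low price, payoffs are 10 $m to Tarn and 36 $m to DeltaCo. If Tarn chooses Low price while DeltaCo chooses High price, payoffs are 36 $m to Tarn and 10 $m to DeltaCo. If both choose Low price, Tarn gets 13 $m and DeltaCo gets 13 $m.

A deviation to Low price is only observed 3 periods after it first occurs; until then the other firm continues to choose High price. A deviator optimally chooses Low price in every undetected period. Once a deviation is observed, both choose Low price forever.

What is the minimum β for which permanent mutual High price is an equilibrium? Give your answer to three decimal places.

The best deviation is to choose Low price for all 3 undetected periods, earning 36 each, then 13 forever once detected.
Deviation value: 36(1−β^3)/(1−β) + 13β^3/(1−β); cooperation value: 22/(1−β).
IC: 22 ≥ 36(1−β^3) + 13β^3 = 36 − 23β^3.
So β^3 ≥ 14/23, giving β ≥ (14/23)^(1/3) ≈ 0.847.

0.847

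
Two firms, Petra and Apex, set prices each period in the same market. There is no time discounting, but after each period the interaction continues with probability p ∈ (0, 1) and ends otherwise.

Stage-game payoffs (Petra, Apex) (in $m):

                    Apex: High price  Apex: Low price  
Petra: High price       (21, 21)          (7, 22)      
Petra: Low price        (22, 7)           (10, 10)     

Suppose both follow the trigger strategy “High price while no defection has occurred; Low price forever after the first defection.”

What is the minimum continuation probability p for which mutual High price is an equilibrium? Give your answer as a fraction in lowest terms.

With no time discounting, the continuation probability p plays the role of the discount factor.
Grim-trigger IC: 21/(1−p) ≥ 22 + 10p/(1−p) ⇒ p ≥ (22−21)/(22−10) = 1/12.

1/12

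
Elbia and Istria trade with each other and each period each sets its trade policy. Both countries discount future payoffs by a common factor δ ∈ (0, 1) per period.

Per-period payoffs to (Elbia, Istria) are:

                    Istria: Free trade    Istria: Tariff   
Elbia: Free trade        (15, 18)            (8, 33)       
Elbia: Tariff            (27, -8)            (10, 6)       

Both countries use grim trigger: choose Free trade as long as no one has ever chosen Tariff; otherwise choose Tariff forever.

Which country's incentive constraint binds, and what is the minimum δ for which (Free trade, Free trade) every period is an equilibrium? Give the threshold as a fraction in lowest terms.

Elbia; δ ≥ 12/17

For Elbia: deviation gain 27−15 = 12, per-period punishment loss 15−10 = 5. IC gives δ ≥ 12/17.
For Istria: gain 15, loss 12 per period, so δ ≥ 15/27 = 5/9.
The tighter constraint is Elbia's, so cooperation needs δ ≥ 12/17.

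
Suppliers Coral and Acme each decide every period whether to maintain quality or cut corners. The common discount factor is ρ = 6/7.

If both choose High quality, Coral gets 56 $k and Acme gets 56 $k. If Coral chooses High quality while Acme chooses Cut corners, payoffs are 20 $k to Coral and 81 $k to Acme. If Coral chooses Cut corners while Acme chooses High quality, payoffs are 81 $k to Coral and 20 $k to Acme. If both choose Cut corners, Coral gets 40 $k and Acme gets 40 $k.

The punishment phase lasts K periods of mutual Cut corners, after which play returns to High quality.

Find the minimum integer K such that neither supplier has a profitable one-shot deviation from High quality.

2

No profitable deviation requires (56−40)(ρ+…+ρ^K) ≥ 81−56, i.e. ρ+…+ρ^K ≥ 25/16 ≈ 1.5625.
With ρ = 6/7, the partial sums are K=1: 0.8571, K=2: 1.5918.
K = 2 is the first length at which the sum reaches 1.5625.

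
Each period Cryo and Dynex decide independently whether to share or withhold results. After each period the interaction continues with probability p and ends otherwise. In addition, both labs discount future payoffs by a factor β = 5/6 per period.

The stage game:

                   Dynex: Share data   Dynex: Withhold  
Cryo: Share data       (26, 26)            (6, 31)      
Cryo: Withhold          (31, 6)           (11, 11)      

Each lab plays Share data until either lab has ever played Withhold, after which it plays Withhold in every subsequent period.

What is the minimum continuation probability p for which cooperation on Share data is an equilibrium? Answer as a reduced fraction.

3/10

Expected continuation weight on next period's payoff is β·p = 5/6·p, which plays the role of the discount factor.
Cooperation requires 5/6·p ≥ (31−26)/(31−11) = 1/4, hence p ≥ 3/10.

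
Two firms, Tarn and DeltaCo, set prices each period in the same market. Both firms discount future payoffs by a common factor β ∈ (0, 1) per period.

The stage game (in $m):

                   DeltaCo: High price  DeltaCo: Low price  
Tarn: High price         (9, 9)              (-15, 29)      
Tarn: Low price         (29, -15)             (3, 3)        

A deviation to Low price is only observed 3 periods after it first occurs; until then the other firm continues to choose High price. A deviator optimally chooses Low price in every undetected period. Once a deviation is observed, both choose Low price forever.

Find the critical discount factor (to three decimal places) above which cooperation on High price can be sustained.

Deviating for the 3 undetected periods gains 29−9 = 20 per period over cooperation, then loses 9−3 = 6 per period forever once punishment starts.
Gain: 20(1 + β + … + β^2); loss: 6·β^3/(1−β).
No profitable deviation ⇔ 20(1−β^3) ≤ 6·β^3, i.e. β^3 ≥ 20/(20+6) = 10/13.
Hence β ≥ (10/13)^(1/3) ≈ 0.916.

0.916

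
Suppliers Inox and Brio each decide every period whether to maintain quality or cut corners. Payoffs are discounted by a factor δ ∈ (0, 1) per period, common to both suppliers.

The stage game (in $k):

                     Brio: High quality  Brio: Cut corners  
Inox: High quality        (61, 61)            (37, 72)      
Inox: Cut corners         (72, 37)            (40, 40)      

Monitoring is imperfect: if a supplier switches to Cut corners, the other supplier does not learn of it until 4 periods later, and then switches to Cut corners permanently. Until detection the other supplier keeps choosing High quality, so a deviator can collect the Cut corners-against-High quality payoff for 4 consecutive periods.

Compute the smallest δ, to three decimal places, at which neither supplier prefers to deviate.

0.766

The best deviation is to choose Cut corners for all 4 undetected periods, earning 72 each, then 40 forever once detected.
Deviation value: 72(1−δ^4)/(1−δ) + 40δ^4/(1−δ); cooperation value: 61/(1−δ).
IC: 61 ≥ 72(1−δ^4) + 40δ^4 = 72 − 32δ^4.
So δ^4 ≥ 11/32, giving δ ≥ (11/32)^(1/4) ≈ 0.766.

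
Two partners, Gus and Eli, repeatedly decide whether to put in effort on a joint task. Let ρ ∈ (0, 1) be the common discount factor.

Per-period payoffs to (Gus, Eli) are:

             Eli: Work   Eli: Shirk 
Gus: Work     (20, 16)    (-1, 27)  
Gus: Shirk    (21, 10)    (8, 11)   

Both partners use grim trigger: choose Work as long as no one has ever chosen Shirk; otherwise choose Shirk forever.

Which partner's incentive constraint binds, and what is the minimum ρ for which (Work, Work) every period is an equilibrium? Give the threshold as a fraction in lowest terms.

Eli; ρ ≥ 11/16

Gus: cooperation gives 20 each period; deviation gives 21 once then 8 forever.
  20/(1−ρ) ≥ 21 + 8ρ/(1−ρ) ⇒ ρ ≥ 1/13.
Eli: cooperation gives 16 each period; deviation gives 27 once then 11 forever.
  ρ ≥ 11/16.
Both must hold, so the binding constraint is Eli's: ρ ≥ 11/16.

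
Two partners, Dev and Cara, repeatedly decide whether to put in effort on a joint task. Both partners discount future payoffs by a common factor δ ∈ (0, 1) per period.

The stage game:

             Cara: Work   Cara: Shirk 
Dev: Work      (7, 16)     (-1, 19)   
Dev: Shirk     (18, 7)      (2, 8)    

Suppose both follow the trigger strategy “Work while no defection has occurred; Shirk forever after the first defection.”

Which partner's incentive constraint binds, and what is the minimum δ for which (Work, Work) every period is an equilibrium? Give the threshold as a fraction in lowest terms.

Dev's threshold: (18−7)/(18−2) = 11/16.
Cara's threshold: (19−16)/(19−8) = 3/11.
11/16 > 3/11, so Dev binds and δ* = 11/16.

Dev; δ ≥ 11/16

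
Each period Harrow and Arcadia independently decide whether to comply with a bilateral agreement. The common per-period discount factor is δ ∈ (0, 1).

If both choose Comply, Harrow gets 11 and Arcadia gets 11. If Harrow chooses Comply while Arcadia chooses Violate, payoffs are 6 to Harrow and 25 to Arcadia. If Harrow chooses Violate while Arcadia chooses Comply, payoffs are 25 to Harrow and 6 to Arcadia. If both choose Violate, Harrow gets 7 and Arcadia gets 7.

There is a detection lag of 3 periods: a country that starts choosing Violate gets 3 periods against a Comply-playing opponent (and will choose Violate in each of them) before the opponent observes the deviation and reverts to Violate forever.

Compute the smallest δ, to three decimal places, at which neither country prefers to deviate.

0.920

A deviator earns 25 for 3 periods, then 7 forever; cooperating earns 11 forever. Multiplying the IC by (1−δ):
11 ≥ 25(1−δ^3) + 7δ^3, so 18·δ^3 ≥ 14 and δ^3 ≥ 7/9.
δ ≥ (7/9)^(1/3) ≈ 0.920.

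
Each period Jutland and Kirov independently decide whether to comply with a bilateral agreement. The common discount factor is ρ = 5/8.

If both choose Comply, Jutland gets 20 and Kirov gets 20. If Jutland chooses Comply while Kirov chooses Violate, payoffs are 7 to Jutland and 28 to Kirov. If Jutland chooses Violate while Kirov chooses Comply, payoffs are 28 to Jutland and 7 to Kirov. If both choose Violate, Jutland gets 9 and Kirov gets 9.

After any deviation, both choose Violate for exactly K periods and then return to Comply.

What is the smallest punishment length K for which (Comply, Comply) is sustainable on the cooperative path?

2

No profitable deviation requires (20−9)(ρ+…+ρ^K) ≥ 28−20, i.e. ρ+…+ρ^K ≥ 8/11 ≈ 0.7273.
With ρ = 5/8, the partial sums are K=1: 0.6250, K=2: 1.0156.
K = 2 is the first length at which the sum reaches 0.7273.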